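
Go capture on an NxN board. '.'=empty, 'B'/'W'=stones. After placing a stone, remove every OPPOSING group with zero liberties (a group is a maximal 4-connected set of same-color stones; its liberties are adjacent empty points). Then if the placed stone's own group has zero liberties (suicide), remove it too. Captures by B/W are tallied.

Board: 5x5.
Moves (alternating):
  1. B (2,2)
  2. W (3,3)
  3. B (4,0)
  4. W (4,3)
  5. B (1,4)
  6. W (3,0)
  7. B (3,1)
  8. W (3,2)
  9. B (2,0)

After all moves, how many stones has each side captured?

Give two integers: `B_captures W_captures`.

Answer: 1 0

Derivation:
Move 1: B@(2,2) -> caps B=0 W=0
Move 2: W@(3,3) -> caps B=0 W=0
Move 3: B@(4,0) -> caps B=0 W=0
Move 4: W@(4,3) -> caps B=0 W=0
Move 5: B@(1,4) -> caps B=0 W=0
Move 6: W@(3,0) -> caps B=0 W=0
Move 7: B@(3,1) -> caps B=0 W=0
Move 8: W@(3,2) -> caps B=0 W=0
Move 9: B@(2,0) -> caps B=1 W=0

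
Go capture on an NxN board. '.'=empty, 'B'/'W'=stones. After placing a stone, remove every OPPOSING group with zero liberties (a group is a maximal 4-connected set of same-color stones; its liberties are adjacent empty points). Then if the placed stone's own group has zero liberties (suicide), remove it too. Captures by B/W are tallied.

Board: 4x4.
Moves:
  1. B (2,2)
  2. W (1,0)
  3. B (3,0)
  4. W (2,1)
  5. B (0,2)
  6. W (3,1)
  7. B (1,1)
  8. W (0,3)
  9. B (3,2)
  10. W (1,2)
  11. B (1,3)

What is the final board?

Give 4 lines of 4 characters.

Move 1: B@(2,2) -> caps B=0 W=0
Move 2: W@(1,0) -> caps B=0 W=0
Move 3: B@(3,0) -> caps B=0 W=0
Move 4: W@(2,1) -> caps B=0 W=0
Move 5: B@(0,2) -> caps B=0 W=0
Move 6: W@(3,1) -> caps B=0 W=0
Move 7: B@(1,1) -> caps B=0 W=0
Move 8: W@(0,3) -> caps B=0 W=0
Move 9: B@(3,2) -> caps B=0 W=0
Move 10: W@(1,2) -> caps B=0 W=0
Move 11: B@(1,3) -> caps B=2 W=0

Answer: ..B.
WB.B
.WB.
BWB.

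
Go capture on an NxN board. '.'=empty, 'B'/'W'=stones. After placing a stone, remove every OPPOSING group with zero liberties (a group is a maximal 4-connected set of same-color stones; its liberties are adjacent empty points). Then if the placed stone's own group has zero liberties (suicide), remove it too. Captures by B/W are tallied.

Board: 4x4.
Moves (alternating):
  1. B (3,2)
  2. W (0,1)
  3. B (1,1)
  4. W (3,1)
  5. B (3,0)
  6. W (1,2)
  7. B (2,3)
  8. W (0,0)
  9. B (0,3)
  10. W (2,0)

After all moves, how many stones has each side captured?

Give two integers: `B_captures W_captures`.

Move 1: B@(3,2) -> caps B=0 W=0
Move 2: W@(0,1) -> caps B=0 W=0
Move 3: B@(1,1) -> caps B=0 W=0
Move 4: W@(3,1) -> caps B=0 W=0
Move 5: B@(3,0) -> caps B=0 W=0
Move 6: W@(1,2) -> caps B=0 W=0
Move 7: B@(2,3) -> caps B=0 W=0
Move 8: W@(0,0) -> caps B=0 W=0
Move 9: B@(0,3) -> caps B=0 W=0
Move 10: W@(2,0) -> caps B=0 W=1

Answer: 0 1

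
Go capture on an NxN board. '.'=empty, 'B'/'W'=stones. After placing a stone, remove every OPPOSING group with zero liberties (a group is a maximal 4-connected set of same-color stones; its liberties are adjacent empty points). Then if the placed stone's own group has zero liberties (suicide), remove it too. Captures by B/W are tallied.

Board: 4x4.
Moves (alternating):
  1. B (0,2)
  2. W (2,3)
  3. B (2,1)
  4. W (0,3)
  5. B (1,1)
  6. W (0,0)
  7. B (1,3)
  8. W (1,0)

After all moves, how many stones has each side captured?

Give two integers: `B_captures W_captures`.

Answer: 1 0

Derivation:
Move 1: B@(0,2) -> caps B=0 W=0
Move 2: W@(2,3) -> caps B=0 W=0
Move 3: B@(2,1) -> caps B=0 W=0
Move 4: W@(0,3) -> caps B=0 W=0
Move 5: B@(1,1) -> caps B=0 W=0
Move 6: W@(0,0) -> caps B=0 W=0
Move 7: B@(1,3) -> caps B=1 W=0
Move 8: W@(1,0) -> caps B=1 W=0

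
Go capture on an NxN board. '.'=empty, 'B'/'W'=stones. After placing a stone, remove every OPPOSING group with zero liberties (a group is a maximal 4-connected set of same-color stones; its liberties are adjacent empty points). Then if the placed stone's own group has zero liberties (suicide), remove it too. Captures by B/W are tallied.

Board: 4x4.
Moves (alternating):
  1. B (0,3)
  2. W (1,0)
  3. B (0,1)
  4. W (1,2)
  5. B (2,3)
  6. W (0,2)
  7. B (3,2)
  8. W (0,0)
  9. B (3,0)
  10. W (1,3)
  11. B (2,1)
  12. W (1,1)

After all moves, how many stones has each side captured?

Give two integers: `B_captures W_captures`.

Move 1: B@(0,3) -> caps B=0 W=0
Move 2: W@(1,0) -> caps B=0 W=0
Move 3: B@(0,1) -> caps B=0 W=0
Move 4: W@(1,2) -> caps B=0 W=0
Move 5: B@(2,3) -> caps B=0 W=0
Move 6: W@(0,2) -> caps B=0 W=0
Move 7: B@(3,2) -> caps B=0 W=0
Move 8: W@(0,0) -> caps B=0 W=0
Move 9: B@(3,0) -> caps B=0 W=0
Move 10: W@(1,3) -> caps B=0 W=1
Move 11: B@(2,1) -> caps B=0 W=1
Move 12: W@(1,1) -> caps B=0 W=2

Answer: 0 2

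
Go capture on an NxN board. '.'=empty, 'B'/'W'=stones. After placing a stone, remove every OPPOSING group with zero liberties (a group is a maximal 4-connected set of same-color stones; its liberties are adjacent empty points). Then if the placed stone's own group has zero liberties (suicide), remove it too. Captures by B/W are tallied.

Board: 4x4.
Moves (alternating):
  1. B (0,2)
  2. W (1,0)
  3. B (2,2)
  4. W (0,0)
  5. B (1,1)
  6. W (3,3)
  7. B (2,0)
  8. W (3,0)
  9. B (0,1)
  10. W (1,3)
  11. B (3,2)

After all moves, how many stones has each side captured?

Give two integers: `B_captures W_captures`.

Move 1: B@(0,2) -> caps B=0 W=0
Move 2: W@(1,0) -> caps B=0 W=0
Move 3: B@(2,2) -> caps B=0 W=0
Move 4: W@(0,0) -> caps B=0 W=0
Move 5: B@(1,1) -> caps B=0 W=0
Move 6: W@(3,3) -> caps B=0 W=0
Move 7: B@(2,0) -> caps B=0 W=0
Move 8: W@(3,0) -> caps B=0 W=0
Move 9: B@(0,1) -> caps B=2 W=0
Move 10: W@(1,3) -> caps B=2 W=0
Move 11: B@(3,2) -> caps B=2 W=0

Answer: 2 0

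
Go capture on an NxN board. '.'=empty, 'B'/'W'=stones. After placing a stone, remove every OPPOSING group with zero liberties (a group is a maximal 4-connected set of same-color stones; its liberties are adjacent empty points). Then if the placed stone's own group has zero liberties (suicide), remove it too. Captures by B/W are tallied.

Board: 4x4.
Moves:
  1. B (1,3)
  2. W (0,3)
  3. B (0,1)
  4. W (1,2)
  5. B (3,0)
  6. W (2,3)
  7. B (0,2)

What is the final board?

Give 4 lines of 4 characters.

Move 1: B@(1,3) -> caps B=0 W=0
Move 2: W@(0,3) -> caps B=0 W=0
Move 3: B@(0,1) -> caps B=0 W=0
Move 4: W@(1,2) -> caps B=0 W=0
Move 5: B@(3,0) -> caps B=0 W=0
Move 6: W@(2,3) -> caps B=0 W=1
Move 7: B@(0,2) -> caps B=0 W=1

Answer: .BBW
..W.
...W
B...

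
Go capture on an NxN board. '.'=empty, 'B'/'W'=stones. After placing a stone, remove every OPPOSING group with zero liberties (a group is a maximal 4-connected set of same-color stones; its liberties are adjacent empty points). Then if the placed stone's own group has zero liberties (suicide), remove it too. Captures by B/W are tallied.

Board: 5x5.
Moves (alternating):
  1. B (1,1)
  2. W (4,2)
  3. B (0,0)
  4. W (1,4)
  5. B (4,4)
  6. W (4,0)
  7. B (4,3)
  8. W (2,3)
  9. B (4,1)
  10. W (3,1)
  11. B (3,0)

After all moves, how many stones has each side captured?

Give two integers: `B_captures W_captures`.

Move 1: B@(1,1) -> caps B=0 W=0
Move 2: W@(4,2) -> caps B=0 W=0
Move 3: B@(0,0) -> caps B=0 W=0
Move 4: W@(1,4) -> caps B=0 W=0
Move 5: B@(4,4) -> caps B=0 W=0
Move 6: W@(4,0) -> caps B=0 W=0
Move 7: B@(4,3) -> caps B=0 W=0
Move 8: W@(2,3) -> caps B=0 W=0
Move 9: B@(4,1) -> caps B=0 W=0
Move 10: W@(3,1) -> caps B=0 W=1
Move 11: B@(3,0) -> caps B=0 W=1

Answer: 0 1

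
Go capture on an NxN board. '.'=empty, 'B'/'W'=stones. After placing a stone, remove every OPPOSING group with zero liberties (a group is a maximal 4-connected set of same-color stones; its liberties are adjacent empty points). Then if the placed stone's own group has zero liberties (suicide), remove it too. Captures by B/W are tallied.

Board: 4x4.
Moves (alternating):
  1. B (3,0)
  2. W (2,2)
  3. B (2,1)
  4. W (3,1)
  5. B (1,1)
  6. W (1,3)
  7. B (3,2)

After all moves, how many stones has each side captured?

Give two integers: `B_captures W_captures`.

Answer: 1 0

Derivation:
Move 1: B@(3,0) -> caps B=0 W=0
Move 2: W@(2,2) -> caps B=0 W=0
Move 3: B@(2,1) -> caps B=0 W=0
Move 4: W@(3,1) -> caps B=0 W=0
Move 5: B@(1,1) -> caps B=0 W=0
Move 6: W@(1,3) -> caps B=0 W=0
Move 7: B@(3,2) -> caps B=1 W=0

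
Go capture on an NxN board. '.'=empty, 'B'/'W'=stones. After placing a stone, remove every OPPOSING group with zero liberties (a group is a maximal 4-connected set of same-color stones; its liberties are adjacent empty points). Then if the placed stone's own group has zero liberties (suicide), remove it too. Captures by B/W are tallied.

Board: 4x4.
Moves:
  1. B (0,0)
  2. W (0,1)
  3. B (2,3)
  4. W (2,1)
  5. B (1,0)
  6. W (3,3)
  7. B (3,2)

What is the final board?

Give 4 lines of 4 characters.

Answer: BW..
B...
.W.B
..B.

Derivation:
Move 1: B@(0,0) -> caps B=0 W=0
Move 2: W@(0,1) -> caps B=0 W=0
Move 3: B@(2,3) -> caps B=0 W=0
Move 4: W@(2,1) -> caps B=0 W=0
Move 5: B@(1,0) -> caps B=0 W=0
Move 6: W@(3,3) -> caps B=0 W=0
Move 7: B@(3,2) -> caps B=1 W=0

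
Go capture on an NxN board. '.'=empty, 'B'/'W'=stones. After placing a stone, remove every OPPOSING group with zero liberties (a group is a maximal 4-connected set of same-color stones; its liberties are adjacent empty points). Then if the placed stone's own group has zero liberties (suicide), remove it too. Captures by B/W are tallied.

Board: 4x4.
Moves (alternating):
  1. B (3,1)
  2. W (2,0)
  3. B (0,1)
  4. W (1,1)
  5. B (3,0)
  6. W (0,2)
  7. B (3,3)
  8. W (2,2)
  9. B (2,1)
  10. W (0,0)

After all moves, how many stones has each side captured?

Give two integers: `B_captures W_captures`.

Answer: 0 1

Derivation:
Move 1: B@(3,1) -> caps B=0 W=0
Move 2: W@(2,0) -> caps B=0 W=0
Move 3: B@(0,1) -> caps B=0 W=0
Move 4: W@(1,1) -> caps B=0 W=0
Move 5: B@(3,0) -> caps B=0 W=0
Move 6: W@(0,2) -> caps B=0 W=0
Move 7: B@(3,3) -> caps B=0 W=0
Move 8: W@(2,2) -> caps B=0 W=0
Move 9: B@(2,1) -> caps B=0 W=0
Move 10: W@(0,0) -> caps B=0 W=1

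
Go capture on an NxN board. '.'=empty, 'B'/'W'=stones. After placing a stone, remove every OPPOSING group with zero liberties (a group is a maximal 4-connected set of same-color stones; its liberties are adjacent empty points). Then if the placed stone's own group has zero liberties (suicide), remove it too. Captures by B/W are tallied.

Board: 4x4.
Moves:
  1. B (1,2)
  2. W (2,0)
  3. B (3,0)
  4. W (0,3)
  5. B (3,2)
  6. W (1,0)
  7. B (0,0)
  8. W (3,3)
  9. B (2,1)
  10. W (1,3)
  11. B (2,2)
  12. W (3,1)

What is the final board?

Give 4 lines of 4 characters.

Move 1: B@(1,2) -> caps B=0 W=0
Move 2: W@(2,0) -> caps B=0 W=0
Move 3: B@(3,0) -> caps B=0 W=0
Move 4: W@(0,3) -> caps B=0 W=0
Move 5: B@(3,2) -> caps B=0 W=0
Move 6: W@(1,0) -> caps B=0 W=0
Move 7: B@(0,0) -> caps B=0 W=0
Move 8: W@(3,3) -> caps B=0 W=0
Move 9: B@(2,1) -> caps B=0 W=0
Move 10: W@(1,3) -> caps B=0 W=0
Move 11: B@(2,2) -> caps B=0 W=0
Move 12: W@(3,1) -> caps B=0 W=1

Answer: B..W
W.BW
WBB.
.WBW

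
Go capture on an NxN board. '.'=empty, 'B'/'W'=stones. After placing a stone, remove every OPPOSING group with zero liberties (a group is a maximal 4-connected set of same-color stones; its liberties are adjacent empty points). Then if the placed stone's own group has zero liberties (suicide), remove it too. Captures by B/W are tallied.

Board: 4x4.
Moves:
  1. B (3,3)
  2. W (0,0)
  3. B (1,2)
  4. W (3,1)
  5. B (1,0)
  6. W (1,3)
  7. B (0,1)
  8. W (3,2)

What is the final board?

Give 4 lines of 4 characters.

Move 1: B@(3,3) -> caps B=0 W=0
Move 2: W@(0,0) -> caps B=0 W=0
Move 3: B@(1,2) -> caps B=0 W=0
Move 4: W@(3,1) -> caps B=0 W=0
Move 5: B@(1,0) -> caps B=0 W=0
Move 6: W@(1,3) -> caps B=0 W=0
Move 7: B@(0,1) -> caps B=1 W=0
Move 8: W@(3,2) -> caps B=1 W=0

Answer: .B..
B.BW
....
.WWB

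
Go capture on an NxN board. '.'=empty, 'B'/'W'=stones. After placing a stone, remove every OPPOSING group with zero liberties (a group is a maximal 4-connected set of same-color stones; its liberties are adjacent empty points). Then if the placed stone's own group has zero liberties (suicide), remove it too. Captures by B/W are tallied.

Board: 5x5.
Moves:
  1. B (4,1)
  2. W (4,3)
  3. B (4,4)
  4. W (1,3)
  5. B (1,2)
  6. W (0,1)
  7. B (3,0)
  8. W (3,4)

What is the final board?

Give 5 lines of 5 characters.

Move 1: B@(4,1) -> caps B=0 W=0
Move 2: W@(4,3) -> caps B=0 W=0
Move 3: B@(4,4) -> caps B=0 W=0
Move 4: W@(1,3) -> caps B=0 W=0
Move 5: B@(1,2) -> caps B=0 W=0
Move 6: W@(0,1) -> caps B=0 W=0
Move 7: B@(3,0) -> caps B=0 W=0
Move 8: W@(3,4) -> caps B=0 W=1

Answer: .W...
..BW.
.....
B...W
.B.W.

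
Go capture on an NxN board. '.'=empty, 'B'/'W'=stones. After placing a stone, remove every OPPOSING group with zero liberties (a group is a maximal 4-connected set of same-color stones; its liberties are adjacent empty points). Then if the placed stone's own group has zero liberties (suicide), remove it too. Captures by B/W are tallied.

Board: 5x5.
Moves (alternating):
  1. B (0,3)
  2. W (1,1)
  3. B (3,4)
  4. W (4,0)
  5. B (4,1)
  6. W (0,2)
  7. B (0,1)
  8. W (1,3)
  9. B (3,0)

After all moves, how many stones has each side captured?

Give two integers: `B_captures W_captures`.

Answer: 1 0

Derivation:
Move 1: B@(0,3) -> caps B=0 W=0
Move 2: W@(1,1) -> caps B=0 W=0
Move 3: B@(3,4) -> caps B=0 W=0
Move 4: W@(4,0) -> caps B=0 W=0
Move 5: B@(4,1) -> caps B=0 W=0
Move 6: W@(0,2) -> caps B=0 W=0
Move 7: B@(0,1) -> caps B=0 W=0
Move 8: W@(1,3) -> caps B=0 W=0
Move 9: B@(3,0) -> caps B=1 W=0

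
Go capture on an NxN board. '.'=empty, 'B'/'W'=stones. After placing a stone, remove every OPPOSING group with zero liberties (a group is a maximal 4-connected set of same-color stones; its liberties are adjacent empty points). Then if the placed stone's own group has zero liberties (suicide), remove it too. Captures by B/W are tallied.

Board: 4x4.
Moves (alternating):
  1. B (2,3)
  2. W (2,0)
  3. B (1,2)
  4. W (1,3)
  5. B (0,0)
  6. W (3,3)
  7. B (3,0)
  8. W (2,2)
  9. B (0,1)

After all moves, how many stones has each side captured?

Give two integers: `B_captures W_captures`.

Move 1: B@(2,3) -> caps B=0 W=0
Move 2: W@(2,0) -> caps B=0 W=0
Move 3: B@(1,2) -> caps B=0 W=0
Move 4: W@(1,3) -> caps B=0 W=0
Move 5: B@(0,0) -> caps B=0 W=0
Move 6: W@(3,3) -> caps B=0 W=0
Move 7: B@(3,0) -> caps B=0 W=0
Move 8: W@(2,2) -> caps B=0 W=1
Move 9: B@(0,1) -> caps B=0 W=1

Answer: 0 1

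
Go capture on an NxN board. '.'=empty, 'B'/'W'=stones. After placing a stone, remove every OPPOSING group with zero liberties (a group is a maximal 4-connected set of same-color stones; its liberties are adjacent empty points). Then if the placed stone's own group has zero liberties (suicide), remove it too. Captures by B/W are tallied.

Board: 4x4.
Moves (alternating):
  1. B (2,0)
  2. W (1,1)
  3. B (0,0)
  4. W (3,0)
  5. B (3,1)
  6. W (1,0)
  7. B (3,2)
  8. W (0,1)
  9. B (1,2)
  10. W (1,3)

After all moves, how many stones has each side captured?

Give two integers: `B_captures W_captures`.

Move 1: B@(2,0) -> caps B=0 W=0
Move 2: W@(1,1) -> caps B=0 W=0
Move 3: B@(0,0) -> caps B=0 W=0
Move 4: W@(3,0) -> caps B=0 W=0
Move 5: B@(3,1) -> caps B=1 W=0
Move 6: W@(1,0) -> caps B=1 W=0
Move 7: B@(3,2) -> caps B=1 W=0
Move 8: W@(0,1) -> caps B=1 W=1
Move 9: B@(1,2) -> caps B=1 W=1
Move 10: W@(1,3) -> caps B=1 W=1

Answer: 1 1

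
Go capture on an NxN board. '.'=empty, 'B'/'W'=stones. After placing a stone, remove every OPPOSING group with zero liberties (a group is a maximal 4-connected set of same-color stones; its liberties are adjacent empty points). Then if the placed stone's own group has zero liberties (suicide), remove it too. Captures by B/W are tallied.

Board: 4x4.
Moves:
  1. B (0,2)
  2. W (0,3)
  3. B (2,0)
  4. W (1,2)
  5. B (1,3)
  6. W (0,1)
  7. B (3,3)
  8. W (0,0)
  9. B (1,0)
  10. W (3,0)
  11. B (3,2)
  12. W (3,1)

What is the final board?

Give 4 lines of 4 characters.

Move 1: B@(0,2) -> caps B=0 W=0
Move 2: W@(0,3) -> caps B=0 W=0
Move 3: B@(2,0) -> caps B=0 W=0
Move 4: W@(1,2) -> caps B=0 W=0
Move 5: B@(1,3) -> caps B=1 W=0
Move 6: W@(0,1) -> caps B=1 W=0
Move 7: B@(3,3) -> caps B=1 W=0
Move 8: W@(0,0) -> caps B=1 W=0
Move 9: B@(1,0) -> caps B=1 W=0
Move 10: W@(3,0) -> caps B=1 W=0
Move 11: B@(3,2) -> caps B=1 W=0
Move 12: W@(3,1) -> caps B=1 W=0

Answer: WWB.
B.WB
B...
WWBB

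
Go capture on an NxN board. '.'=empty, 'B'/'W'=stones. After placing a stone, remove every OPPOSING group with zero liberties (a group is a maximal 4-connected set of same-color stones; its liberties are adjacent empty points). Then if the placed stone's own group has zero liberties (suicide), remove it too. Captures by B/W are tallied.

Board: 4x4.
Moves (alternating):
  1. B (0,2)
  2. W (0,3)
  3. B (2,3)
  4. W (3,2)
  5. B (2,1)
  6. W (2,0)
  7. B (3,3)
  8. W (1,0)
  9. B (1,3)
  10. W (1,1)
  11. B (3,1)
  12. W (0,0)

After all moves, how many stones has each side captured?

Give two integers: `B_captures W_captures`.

Answer: 1 0

Derivation:
Move 1: B@(0,2) -> caps B=0 W=0
Move 2: W@(0,3) -> caps B=0 W=0
Move 3: B@(2,3) -> caps B=0 W=0
Move 4: W@(3,2) -> caps B=0 W=0
Move 5: B@(2,1) -> caps B=0 W=0
Move 6: W@(2,0) -> caps B=0 W=0
Move 7: B@(3,3) -> caps B=0 W=0
Move 8: W@(1,0) -> caps B=0 W=0
Move 9: B@(1,3) -> caps B=1 W=0
Move 10: W@(1,1) -> caps B=1 W=0
Move 11: B@(3,1) -> caps B=1 W=0
Move 12: W@(0,0) -> caps B=1 W=0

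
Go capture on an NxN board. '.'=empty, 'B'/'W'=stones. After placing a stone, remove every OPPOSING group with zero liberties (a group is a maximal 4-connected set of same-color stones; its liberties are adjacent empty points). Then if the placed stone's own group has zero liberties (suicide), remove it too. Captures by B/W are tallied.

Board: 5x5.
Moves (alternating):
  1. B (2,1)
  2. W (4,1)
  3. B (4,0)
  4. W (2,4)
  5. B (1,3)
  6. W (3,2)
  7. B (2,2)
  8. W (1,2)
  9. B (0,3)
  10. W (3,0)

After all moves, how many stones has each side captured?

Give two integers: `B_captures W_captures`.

Answer: 0 1

Derivation:
Move 1: B@(2,1) -> caps B=0 W=0
Move 2: W@(4,1) -> caps B=0 W=0
Move 3: B@(4,0) -> caps B=0 W=0
Move 4: W@(2,4) -> caps B=0 W=0
Move 5: B@(1,3) -> caps B=0 W=0
Move 6: W@(3,2) -> caps B=0 W=0
Move 7: B@(2,2) -> caps B=0 W=0
Move 8: W@(1,2) -> caps B=0 W=0
Move 9: B@(0,3) -> caps B=0 W=0
Move 10: W@(3,0) -> caps B=0 W=1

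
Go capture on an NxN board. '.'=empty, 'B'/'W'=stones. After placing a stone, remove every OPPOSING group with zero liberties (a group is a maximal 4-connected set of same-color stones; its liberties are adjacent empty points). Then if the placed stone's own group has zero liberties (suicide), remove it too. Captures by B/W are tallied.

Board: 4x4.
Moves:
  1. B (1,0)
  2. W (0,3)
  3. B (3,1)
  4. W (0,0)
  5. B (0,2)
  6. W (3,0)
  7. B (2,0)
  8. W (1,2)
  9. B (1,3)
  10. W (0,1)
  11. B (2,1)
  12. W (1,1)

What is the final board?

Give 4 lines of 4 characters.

Move 1: B@(1,0) -> caps B=0 W=0
Move 2: W@(0,3) -> caps B=0 W=0
Move 3: B@(3,1) -> caps B=0 W=0
Move 4: W@(0,0) -> caps B=0 W=0
Move 5: B@(0,2) -> caps B=0 W=0
Move 6: W@(3,0) -> caps B=0 W=0
Move 7: B@(2,0) -> caps B=1 W=0
Move 8: W@(1,2) -> caps B=1 W=0
Move 9: B@(1,3) -> caps B=2 W=0
Move 10: W@(0,1) -> caps B=2 W=0
Move 11: B@(2,1) -> caps B=2 W=0
Move 12: W@(1,1) -> caps B=2 W=0

Answer: WWB.
BWWB
BB..
.B..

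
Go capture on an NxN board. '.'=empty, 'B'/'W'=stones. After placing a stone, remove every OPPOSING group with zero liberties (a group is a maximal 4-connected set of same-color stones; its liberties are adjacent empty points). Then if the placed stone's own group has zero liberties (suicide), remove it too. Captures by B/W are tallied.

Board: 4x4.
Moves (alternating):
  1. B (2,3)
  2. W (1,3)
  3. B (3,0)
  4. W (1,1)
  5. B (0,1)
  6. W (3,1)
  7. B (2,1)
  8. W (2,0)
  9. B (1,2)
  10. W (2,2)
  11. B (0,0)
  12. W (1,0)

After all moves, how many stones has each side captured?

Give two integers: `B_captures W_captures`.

Answer: 0 2

Derivation:
Move 1: B@(2,3) -> caps B=0 W=0
Move 2: W@(1,3) -> caps B=0 W=0
Move 3: B@(3,0) -> caps B=0 W=0
Move 4: W@(1,1) -> caps B=0 W=0
Move 5: B@(0,1) -> caps B=0 W=0
Move 6: W@(3,1) -> caps B=0 W=0
Move 7: B@(2,1) -> caps B=0 W=0
Move 8: W@(2,0) -> caps B=0 W=1
Move 9: B@(1,2) -> caps B=0 W=1
Move 10: W@(2,2) -> caps B=0 W=2
Move 11: B@(0,0) -> caps B=0 W=2
Move 12: W@(1,0) -> caps B=0 W=2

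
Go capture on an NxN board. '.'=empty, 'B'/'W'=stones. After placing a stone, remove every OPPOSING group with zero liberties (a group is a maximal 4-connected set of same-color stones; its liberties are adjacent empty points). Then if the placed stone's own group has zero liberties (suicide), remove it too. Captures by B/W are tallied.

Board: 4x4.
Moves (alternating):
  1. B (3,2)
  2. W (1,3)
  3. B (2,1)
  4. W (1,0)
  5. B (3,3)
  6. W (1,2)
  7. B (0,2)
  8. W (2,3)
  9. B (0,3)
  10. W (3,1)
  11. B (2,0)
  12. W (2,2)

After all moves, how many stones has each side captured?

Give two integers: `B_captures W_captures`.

Move 1: B@(3,2) -> caps B=0 W=0
Move 2: W@(1,3) -> caps B=0 W=0
Move 3: B@(2,1) -> caps B=0 W=0
Move 4: W@(1,0) -> caps B=0 W=0
Move 5: B@(3,3) -> caps B=0 W=0
Move 6: W@(1,2) -> caps B=0 W=0
Move 7: B@(0,2) -> caps B=0 W=0
Move 8: W@(2,3) -> caps B=0 W=0
Move 9: B@(0,3) -> caps B=0 W=0
Move 10: W@(3,1) -> caps B=0 W=0
Move 11: B@(2,0) -> caps B=0 W=0
Move 12: W@(2,2) -> caps B=0 W=2

Answer: 0 2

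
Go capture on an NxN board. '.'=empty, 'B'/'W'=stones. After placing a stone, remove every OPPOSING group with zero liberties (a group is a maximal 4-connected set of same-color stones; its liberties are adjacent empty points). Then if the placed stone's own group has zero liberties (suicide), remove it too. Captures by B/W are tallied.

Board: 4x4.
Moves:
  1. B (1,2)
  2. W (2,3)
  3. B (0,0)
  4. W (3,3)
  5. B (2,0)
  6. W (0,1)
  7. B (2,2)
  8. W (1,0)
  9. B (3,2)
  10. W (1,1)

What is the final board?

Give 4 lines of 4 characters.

Answer: .W..
WWB.
B.BW
..BW

Derivation:
Move 1: B@(1,2) -> caps B=0 W=0
Move 2: W@(2,3) -> caps B=0 W=0
Move 3: B@(0,0) -> caps B=0 W=0
Move 4: W@(3,3) -> caps B=0 W=0
Move 5: B@(2,0) -> caps B=0 W=0
Move 6: W@(0,1) -> caps B=0 W=0
Move 7: B@(2,2) -> caps B=0 W=0
Move 8: W@(1,0) -> caps B=0 W=1
Move 9: B@(3,2) -> caps B=0 W=1
Move 10: W@(1,1) -> caps B=0 W=1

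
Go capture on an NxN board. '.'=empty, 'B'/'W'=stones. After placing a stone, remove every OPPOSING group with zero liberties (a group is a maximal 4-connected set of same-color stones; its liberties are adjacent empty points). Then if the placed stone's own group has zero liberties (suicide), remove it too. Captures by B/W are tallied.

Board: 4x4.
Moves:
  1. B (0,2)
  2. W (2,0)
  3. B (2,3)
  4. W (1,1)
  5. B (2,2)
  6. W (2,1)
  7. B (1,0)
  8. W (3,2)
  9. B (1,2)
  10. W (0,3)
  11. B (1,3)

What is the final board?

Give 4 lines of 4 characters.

Move 1: B@(0,2) -> caps B=0 W=0
Move 2: W@(2,0) -> caps B=0 W=0
Move 3: B@(2,3) -> caps B=0 W=0
Move 4: W@(1,1) -> caps B=0 W=0
Move 5: B@(2,2) -> caps B=0 W=0
Move 6: W@(2,1) -> caps B=0 W=0
Move 7: B@(1,0) -> caps B=0 W=0
Move 8: W@(3,2) -> caps B=0 W=0
Move 9: B@(1,2) -> caps B=0 W=0
Move 10: W@(0,3) -> caps B=0 W=0
Move 11: B@(1,3) -> caps B=1 W=0

Answer: ..B.
BWBB
WWBB
..W.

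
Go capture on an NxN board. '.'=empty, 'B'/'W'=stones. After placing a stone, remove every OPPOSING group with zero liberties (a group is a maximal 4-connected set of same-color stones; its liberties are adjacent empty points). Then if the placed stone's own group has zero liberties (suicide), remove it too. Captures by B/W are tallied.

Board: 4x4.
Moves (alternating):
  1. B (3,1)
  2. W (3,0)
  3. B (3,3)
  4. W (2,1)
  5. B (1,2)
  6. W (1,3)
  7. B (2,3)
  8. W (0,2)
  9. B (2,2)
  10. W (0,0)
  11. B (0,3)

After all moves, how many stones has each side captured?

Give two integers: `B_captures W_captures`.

Answer: 1 0

Derivation:
Move 1: B@(3,1) -> caps B=0 W=0
Move 2: W@(3,0) -> caps B=0 W=0
Move 3: B@(3,3) -> caps B=0 W=0
Move 4: W@(2,1) -> caps B=0 W=0
Move 5: B@(1,2) -> caps B=0 W=0
Move 6: W@(1,3) -> caps B=0 W=0
Move 7: B@(2,3) -> caps B=0 W=0
Move 8: W@(0,2) -> caps B=0 W=0
Move 9: B@(2,2) -> caps B=0 W=0
Move 10: W@(0,0) -> caps B=0 W=0
Move 11: B@(0,3) -> caps B=1 W=0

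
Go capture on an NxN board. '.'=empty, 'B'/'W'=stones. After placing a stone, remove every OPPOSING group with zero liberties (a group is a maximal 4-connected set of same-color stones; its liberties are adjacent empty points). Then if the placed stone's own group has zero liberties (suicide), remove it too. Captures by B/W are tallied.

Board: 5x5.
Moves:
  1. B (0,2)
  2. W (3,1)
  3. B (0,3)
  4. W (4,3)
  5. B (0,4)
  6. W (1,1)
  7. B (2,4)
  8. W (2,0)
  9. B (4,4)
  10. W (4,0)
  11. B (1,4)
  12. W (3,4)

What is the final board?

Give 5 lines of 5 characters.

Move 1: B@(0,2) -> caps B=0 W=0
Move 2: W@(3,1) -> caps B=0 W=0
Move 3: B@(0,3) -> caps B=0 W=0
Move 4: W@(4,3) -> caps B=0 W=0
Move 5: B@(0,4) -> caps B=0 W=0
Move 6: W@(1,1) -> caps B=0 W=0
Move 7: B@(2,4) -> caps B=0 W=0
Move 8: W@(2,0) -> caps B=0 W=0
Move 9: B@(4,4) -> caps B=0 W=0
Move 10: W@(4,0) -> caps B=0 W=0
Move 11: B@(1,4) -> caps B=0 W=0
Move 12: W@(3,4) -> caps B=0 W=1

Answer: ..BBB
.W..B
W...B
.W..W
W..W.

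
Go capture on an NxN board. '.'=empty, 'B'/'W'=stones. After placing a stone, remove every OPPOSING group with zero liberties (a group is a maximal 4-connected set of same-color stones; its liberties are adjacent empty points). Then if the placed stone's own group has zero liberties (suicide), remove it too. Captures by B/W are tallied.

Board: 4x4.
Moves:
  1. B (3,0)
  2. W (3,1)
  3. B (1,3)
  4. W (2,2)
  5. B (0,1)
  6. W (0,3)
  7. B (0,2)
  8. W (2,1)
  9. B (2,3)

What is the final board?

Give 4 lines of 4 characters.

Answer: .BB.
...B
.WWB
BW..

Derivation:
Move 1: B@(3,0) -> caps B=0 W=0
Move 2: W@(3,1) -> caps B=0 W=0
Move 3: B@(1,3) -> caps B=0 W=0
Move 4: W@(2,2) -> caps B=0 W=0
Move 5: B@(0,1) -> caps B=0 W=0
Move 6: W@(0,3) -> caps B=0 W=0
Move 7: B@(0,2) -> caps B=1 W=0
Move 8: W@(2,1) -> caps B=1 W=0
Move 9: B@(2,3) -> caps B=1 W=0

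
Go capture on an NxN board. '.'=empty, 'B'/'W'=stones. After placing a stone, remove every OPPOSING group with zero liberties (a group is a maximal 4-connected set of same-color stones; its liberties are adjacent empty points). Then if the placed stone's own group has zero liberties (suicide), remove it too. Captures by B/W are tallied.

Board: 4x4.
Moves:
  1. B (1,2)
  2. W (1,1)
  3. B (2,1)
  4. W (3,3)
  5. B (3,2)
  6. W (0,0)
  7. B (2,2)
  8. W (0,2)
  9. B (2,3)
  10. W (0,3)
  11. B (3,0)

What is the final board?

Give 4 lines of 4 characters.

Answer: W.WW
.WB.
.BBB
B.B.

Derivation:
Move 1: B@(1,2) -> caps B=0 W=0
Move 2: W@(1,1) -> caps B=0 W=0
Move 3: B@(2,1) -> caps B=0 W=0
Move 4: W@(3,3) -> caps B=0 W=0
Move 5: B@(3,2) -> caps B=0 W=0
Move 6: W@(0,0) -> caps B=0 W=0
Move 7: B@(2,2) -> caps B=0 W=0
Move 8: W@(0,2) -> caps B=0 W=0
Move 9: B@(2,3) -> caps B=1 W=0
Move 10: W@(0,3) -> caps B=1 W=0
Move 11: B@(3,0) -> caps B=1 W=0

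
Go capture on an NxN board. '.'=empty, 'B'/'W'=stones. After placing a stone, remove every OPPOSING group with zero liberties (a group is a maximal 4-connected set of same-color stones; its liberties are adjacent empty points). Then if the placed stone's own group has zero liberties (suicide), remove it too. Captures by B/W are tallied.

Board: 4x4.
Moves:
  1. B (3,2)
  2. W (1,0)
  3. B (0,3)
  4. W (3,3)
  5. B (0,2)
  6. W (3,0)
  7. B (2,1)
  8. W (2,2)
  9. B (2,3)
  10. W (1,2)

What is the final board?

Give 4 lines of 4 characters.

Answer: ..BB
W.W.
.BWB
W.B.

Derivation:
Move 1: B@(3,2) -> caps B=0 W=0
Move 2: W@(1,0) -> caps B=0 W=0
Move 3: B@(0,3) -> caps B=0 W=0
Move 4: W@(3,3) -> caps B=0 W=0
Move 5: B@(0,2) -> caps B=0 W=0
Move 6: W@(3,0) -> caps B=0 W=0
Move 7: B@(2,1) -> caps B=0 W=0
Move 8: W@(2,2) -> caps B=0 W=0
Move 9: B@(2,3) -> caps B=1 W=0
Move 10: W@(1,2) -> caps B=1 W=0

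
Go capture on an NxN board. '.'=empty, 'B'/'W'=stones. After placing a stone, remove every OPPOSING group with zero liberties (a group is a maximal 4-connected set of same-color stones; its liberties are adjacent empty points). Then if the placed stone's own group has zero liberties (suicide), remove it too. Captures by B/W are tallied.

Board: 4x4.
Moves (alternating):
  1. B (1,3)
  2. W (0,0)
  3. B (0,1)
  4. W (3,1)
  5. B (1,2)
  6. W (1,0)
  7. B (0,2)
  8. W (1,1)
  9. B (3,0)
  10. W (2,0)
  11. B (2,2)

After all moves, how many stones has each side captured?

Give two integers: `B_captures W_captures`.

Move 1: B@(1,3) -> caps B=0 W=0
Move 2: W@(0,0) -> caps B=0 W=0
Move 3: B@(0,1) -> caps B=0 W=0
Move 4: W@(3,1) -> caps B=0 W=0
Move 5: B@(1,2) -> caps B=0 W=0
Move 6: W@(1,0) -> caps B=0 W=0
Move 7: B@(0,2) -> caps B=0 W=0
Move 8: W@(1,1) -> caps B=0 W=0
Move 9: B@(3,0) -> caps B=0 W=0
Move 10: W@(2,0) -> caps B=0 W=1
Move 11: B@(2,2) -> caps B=0 W=1

Answer: 0 1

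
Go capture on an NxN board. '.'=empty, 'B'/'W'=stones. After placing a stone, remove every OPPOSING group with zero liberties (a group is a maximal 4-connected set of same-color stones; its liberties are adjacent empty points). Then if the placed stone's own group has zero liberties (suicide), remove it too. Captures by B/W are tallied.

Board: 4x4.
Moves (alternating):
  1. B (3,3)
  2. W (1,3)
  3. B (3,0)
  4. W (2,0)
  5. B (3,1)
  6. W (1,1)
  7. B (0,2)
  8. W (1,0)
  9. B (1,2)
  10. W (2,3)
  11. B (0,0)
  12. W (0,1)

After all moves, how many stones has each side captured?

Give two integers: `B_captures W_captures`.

Answer: 0 1

Derivation:
Move 1: B@(3,3) -> caps B=0 W=0
Move 2: W@(1,3) -> caps B=0 W=0
Move 3: B@(3,0) -> caps B=0 W=0
Move 4: W@(2,0) -> caps B=0 W=0
Move 5: B@(3,1) -> caps B=0 W=0
Move 6: W@(1,1) -> caps B=0 W=0
Move 7: B@(0,2) -> caps B=0 W=0
Move 8: W@(1,0) -> caps B=0 W=0
Move 9: B@(1,2) -> caps B=0 W=0
Move 10: W@(2,3) -> caps B=0 W=0
Move 11: B@(0,0) -> caps B=0 W=0
Move 12: W@(0,1) -> caps B=0 W=1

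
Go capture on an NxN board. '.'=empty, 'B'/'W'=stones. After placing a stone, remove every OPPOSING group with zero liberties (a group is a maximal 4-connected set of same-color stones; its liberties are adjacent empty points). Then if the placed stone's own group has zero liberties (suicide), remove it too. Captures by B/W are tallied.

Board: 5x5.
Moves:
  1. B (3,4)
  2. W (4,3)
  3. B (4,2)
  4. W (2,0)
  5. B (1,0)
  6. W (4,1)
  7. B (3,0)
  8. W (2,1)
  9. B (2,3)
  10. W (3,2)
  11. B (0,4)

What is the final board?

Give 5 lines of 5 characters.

Answer: ....B
B....
WW.B.
B.W.B
.W.W.

Derivation:
Move 1: B@(3,4) -> caps B=0 W=0
Move 2: W@(4,3) -> caps B=0 W=0
Move 3: B@(4,2) -> caps B=0 W=0
Move 4: W@(2,0) -> caps B=0 W=0
Move 5: B@(1,0) -> caps B=0 W=0
Move 6: W@(4,1) -> caps B=0 W=0
Move 7: B@(3,0) -> caps B=0 W=0
Move 8: W@(2,1) -> caps B=0 W=0
Move 9: B@(2,3) -> caps B=0 W=0
Move 10: W@(3,2) -> caps B=0 W=1
Move 11: B@(0,4) -> caps B=0 W=1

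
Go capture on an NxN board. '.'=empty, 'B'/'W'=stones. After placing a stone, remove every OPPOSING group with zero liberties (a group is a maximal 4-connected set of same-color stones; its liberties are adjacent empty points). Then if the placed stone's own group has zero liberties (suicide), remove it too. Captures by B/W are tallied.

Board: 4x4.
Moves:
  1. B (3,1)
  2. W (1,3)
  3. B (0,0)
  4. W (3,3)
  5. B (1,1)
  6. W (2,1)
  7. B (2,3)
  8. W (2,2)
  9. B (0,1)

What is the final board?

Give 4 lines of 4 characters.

Move 1: B@(3,1) -> caps B=0 W=0
Move 2: W@(1,3) -> caps B=0 W=0
Move 3: B@(0,0) -> caps B=0 W=0
Move 4: W@(3,3) -> caps B=0 W=0
Move 5: B@(1,1) -> caps B=0 W=0
Move 6: W@(2,1) -> caps B=0 W=0
Move 7: B@(2,3) -> caps B=0 W=0
Move 8: W@(2,2) -> caps B=0 W=1
Move 9: B@(0,1) -> caps B=0 W=1

Answer: BB..
.B.W
.WW.
.B.W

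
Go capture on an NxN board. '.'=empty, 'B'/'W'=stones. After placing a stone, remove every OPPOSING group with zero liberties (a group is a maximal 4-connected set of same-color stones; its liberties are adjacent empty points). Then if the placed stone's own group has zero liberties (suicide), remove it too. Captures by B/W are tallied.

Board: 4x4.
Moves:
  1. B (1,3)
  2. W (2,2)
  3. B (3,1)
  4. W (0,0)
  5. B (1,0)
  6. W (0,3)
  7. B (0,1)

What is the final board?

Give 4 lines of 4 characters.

Move 1: B@(1,3) -> caps B=0 W=0
Move 2: W@(2,2) -> caps B=0 W=0
Move 3: B@(3,1) -> caps B=0 W=0
Move 4: W@(0,0) -> caps B=0 W=0
Move 5: B@(1,0) -> caps B=0 W=0
Move 6: W@(0,3) -> caps B=0 W=0
Move 7: B@(0,1) -> caps B=1 W=0

Answer: .B.W
B..B
..W.
.B..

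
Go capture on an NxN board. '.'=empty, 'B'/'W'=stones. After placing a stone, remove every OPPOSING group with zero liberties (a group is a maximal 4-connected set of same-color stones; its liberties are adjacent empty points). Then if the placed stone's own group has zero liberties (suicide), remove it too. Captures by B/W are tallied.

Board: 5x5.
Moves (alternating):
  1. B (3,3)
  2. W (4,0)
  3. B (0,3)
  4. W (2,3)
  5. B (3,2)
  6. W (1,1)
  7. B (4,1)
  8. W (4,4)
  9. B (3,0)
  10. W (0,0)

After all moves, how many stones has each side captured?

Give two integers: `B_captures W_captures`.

Answer: 1 0

Derivation:
Move 1: B@(3,3) -> caps B=0 W=0
Move 2: W@(4,0) -> caps B=0 W=0
Move 3: B@(0,3) -> caps B=0 W=0
Move 4: W@(2,3) -> caps B=0 W=0
Move 5: B@(3,2) -> caps B=0 W=0
Move 6: W@(1,1) -> caps B=0 W=0
Move 7: B@(4,1) -> caps B=0 W=0
Move 8: W@(4,4) -> caps B=0 W=0
Move 9: B@(3,0) -> caps B=1 W=0
Move 10: W@(0,0) -> caps B=1 W=0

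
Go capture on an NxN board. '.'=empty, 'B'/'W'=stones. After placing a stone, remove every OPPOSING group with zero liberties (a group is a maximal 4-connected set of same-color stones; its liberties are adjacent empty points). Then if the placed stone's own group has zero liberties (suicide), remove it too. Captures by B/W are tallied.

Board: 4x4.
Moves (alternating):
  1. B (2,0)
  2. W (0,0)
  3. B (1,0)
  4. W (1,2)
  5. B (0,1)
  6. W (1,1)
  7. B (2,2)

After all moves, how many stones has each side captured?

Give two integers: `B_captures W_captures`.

Move 1: B@(2,0) -> caps B=0 W=0
Move 2: W@(0,0) -> caps B=0 W=0
Move 3: B@(1,0) -> caps B=0 W=0
Move 4: W@(1,2) -> caps B=0 W=0
Move 5: B@(0,1) -> caps B=1 W=0
Move 6: W@(1,1) -> caps B=1 W=0
Move 7: B@(2,2) -> caps B=1 W=0

Answer: 1 0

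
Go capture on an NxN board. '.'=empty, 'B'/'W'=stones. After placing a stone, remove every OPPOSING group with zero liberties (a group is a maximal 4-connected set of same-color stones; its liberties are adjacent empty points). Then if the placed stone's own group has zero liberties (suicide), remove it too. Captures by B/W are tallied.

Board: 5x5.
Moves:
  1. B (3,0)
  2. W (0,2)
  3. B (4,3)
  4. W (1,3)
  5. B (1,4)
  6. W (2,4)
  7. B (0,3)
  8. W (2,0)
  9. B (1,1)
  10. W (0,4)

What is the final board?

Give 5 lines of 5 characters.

Answer: ..W.W
.B.W.
W...W
B....
...B.

Derivation:
Move 1: B@(3,0) -> caps B=0 W=0
Move 2: W@(0,2) -> caps B=0 W=0
Move 3: B@(4,3) -> caps B=0 W=0
Move 4: W@(1,3) -> caps B=0 W=0
Move 5: B@(1,4) -> caps B=0 W=0
Move 6: W@(2,4) -> caps B=0 W=0
Move 7: B@(0,3) -> caps B=0 W=0
Move 8: W@(2,0) -> caps B=0 W=0
Move 9: B@(1,1) -> caps B=0 W=0
Move 10: W@(0,4) -> caps B=0 W=2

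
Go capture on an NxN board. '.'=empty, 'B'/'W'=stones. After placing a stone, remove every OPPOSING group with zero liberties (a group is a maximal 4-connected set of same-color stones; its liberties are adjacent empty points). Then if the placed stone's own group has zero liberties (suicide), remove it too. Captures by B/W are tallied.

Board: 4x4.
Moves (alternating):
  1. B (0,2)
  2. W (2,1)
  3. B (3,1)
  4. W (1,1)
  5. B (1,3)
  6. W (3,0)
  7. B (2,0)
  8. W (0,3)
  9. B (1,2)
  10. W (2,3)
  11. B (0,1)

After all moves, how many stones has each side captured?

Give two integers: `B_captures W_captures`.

Move 1: B@(0,2) -> caps B=0 W=0
Move 2: W@(2,1) -> caps B=0 W=0
Move 3: B@(3,1) -> caps B=0 W=0
Move 4: W@(1,1) -> caps B=0 W=0
Move 5: B@(1,3) -> caps B=0 W=0
Move 6: W@(3,0) -> caps B=0 W=0
Move 7: B@(2,0) -> caps B=1 W=0
Move 8: W@(0,3) -> caps B=1 W=0
Move 9: B@(1,2) -> caps B=1 W=0
Move 10: W@(2,3) -> caps B=1 W=0
Move 11: B@(0,1) -> caps B=1 W=0

Answer: 1 0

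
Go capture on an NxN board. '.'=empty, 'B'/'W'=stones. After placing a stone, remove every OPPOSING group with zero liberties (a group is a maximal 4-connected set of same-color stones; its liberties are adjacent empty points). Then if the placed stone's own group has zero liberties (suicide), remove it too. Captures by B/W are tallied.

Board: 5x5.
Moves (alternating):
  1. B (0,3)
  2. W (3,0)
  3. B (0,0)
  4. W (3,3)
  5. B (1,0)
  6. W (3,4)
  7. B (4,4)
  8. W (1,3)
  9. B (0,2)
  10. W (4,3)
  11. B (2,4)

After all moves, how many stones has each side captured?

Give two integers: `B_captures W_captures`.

Move 1: B@(0,3) -> caps B=0 W=0
Move 2: W@(3,0) -> caps B=0 W=0
Move 3: B@(0,0) -> caps B=0 W=0
Move 4: W@(3,3) -> caps B=0 W=0
Move 5: B@(1,0) -> caps B=0 W=0
Move 6: W@(3,4) -> caps B=0 W=0
Move 7: B@(4,4) -> caps B=0 W=0
Move 8: W@(1,3) -> caps B=0 W=0
Move 9: B@(0,2) -> caps B=0 W=0
Move 10: W@(4,3) -> caps B=0 W=1
Move 11: B@(2,4) -> caps B=0 W=1

Answer: 0 1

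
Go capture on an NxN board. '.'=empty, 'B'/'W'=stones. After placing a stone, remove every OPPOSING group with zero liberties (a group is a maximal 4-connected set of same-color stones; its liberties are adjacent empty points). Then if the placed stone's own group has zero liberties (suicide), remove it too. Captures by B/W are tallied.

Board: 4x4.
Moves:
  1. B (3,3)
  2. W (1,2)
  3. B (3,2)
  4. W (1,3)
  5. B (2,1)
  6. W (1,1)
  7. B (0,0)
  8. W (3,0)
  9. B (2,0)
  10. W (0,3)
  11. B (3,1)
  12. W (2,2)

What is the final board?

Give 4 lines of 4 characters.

Move 1: B@(3,3) -> caps B=0 W=0
Move 2: W@(1,2) -> caps B=0 W=0
Move 3: B@(3,2) -> caps B=0 W=0
Move 4: W@(1,3) -> caps B=0 W=0
Move 5: B@(2,1) -> caps B=0 W=0
Move 6: W@(1,1) -> caps B=0 W=0
Move 7: B@(0,0) -> caps B=0 W=0
Move 8: W@(3,0) -> caps B=0 W=0
Move 9: B@(2,0) -> caps B=0 W=0
Move 10: W@(0,3) -> caps B=0 W=0
Move 11: B@(3,1) -> caps B=1 W=0
Move 12: W@(2,2) -> caps B=1 W=0

Answer: B..W
.WWW
BBW.
.BBB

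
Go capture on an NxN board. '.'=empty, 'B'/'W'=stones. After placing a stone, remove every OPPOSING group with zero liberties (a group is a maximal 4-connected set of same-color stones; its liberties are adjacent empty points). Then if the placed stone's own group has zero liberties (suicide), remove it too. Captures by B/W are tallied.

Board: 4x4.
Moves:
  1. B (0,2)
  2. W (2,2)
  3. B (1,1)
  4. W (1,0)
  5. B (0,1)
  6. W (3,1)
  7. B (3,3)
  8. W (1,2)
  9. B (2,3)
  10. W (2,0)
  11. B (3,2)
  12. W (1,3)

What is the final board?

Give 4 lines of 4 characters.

Move 1: B@(0,2) -> caps B=0 W=0
Move 2: W@(2,2) -> caps B=0 W=0
Move 3: B@(1,1) -> caps B=0 W=0
Move 4: W@(1,0) -> caps B=0 W=0
Move 5: B@(0,1) -> caps B=0 W=0
Move 6: W@(3,1) -> caps B=0 W=0
Move 7: B@(3,3) -> caps B=0 W=0
Move 8: W@(1,2) -> caps B=0 W=0
Move 9: B@(2,3) -> caps B=0 W=0
Move 10: W@(2,0) -> caps B=0 W=0
Move 11: B@(3,2) -> caps B=0 W=0
Move 12: W@(1,3) -> caps B=0 W=3

Answer: .BB.
WBWW
W.W.
.W..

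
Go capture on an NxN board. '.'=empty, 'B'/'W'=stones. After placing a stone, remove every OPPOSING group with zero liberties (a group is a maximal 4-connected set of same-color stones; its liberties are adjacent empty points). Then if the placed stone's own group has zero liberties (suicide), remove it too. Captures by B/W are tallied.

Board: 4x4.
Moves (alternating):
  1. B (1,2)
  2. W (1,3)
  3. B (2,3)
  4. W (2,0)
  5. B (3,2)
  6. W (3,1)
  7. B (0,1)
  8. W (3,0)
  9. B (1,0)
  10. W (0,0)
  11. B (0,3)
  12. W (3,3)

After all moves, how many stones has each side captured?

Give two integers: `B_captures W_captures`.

Move 1: B@(1,2) -> caps B=0 W=0
Move 2: W@(1,3) -> caps B=0 W=0
Move 3: B@(2,3) -> caps B=0 W=0
Move 4: W@(2,0) -> caps B=0 W=0
Move 5: B@(3,2) -> caps B=0 W=0
Move 6: W@(3,1) -> caps B=0 W=0
Move 7: B@(0,1) -> caps B=0 W=0
Move 8: W@(3,0) -> caps B=0 W=0
Move 9: B@(1,0) -> caps B=0 W=0
Move 10: W@(0,0) -> caps B=0 W=0
Move 11: B@(0,3) -> caps B=1 W=0
Move 12: W@(3,3) -> caps B=1 W=0

Answer: 1 0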